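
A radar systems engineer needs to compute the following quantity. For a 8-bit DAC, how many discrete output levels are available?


Number of quantization levels = 2^N
= 2^8
= 256

256


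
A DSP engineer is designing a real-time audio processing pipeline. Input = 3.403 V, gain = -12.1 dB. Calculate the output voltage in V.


Output voltage from dB gain:
V_out = V_in * 10^(gain_dB / 20)
      = 3.403 * 10^(-12.1 / 20)
      = 3.403 * 0.248313
      = 0.845 V

0.845 V


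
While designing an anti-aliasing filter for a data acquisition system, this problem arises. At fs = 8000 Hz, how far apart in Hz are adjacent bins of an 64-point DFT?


DFT frequency resolution:
df = fs / N
   = 8000 / 64
   = 125.0 Hz

125.0 Hz


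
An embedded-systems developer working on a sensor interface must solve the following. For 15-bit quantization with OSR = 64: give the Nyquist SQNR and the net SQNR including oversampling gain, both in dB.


Step 1 — baseline SQNR at Nyquist:
SQNR_base = 6.02*N + 1.76
          = 6.02*15 + 1.76
          = 92.06 dB

Step 2 — oversampling processing gain:
G = 10*log10(OSR) = 10*log10(64) = 18.06 dB

Step 3 — total:
SQNR_total = 92.06 + 18.06 = 110.12 dB

Base SQNR = 92.06 dB; oversampled SQNR = 110.12 dB


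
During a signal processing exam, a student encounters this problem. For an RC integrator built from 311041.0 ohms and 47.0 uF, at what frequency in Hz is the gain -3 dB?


Cutoff frequency of a first-order RC filter:
fc = 1 / (2 * pi * R * C)
C = 47.0 uF = 4.7e-05 F
fc = 1 / (2 * pi * 311041.0 * 4.7e-05)
   = 1 / 91.853427333131
   = 0.010887 Hz

0.010887 Hz


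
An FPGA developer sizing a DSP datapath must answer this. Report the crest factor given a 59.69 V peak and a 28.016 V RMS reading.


Crest factor is the ratio of peak to RMS:
CF = V_peak / V_rms
   = 59.69 / 28.016
   = 2.1306

2.1306


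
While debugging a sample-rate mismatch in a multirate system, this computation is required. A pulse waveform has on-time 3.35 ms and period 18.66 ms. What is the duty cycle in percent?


Duty cycle as a percentage:
DC = (t_on / T) * 100
   = (3.35 / 18.66) * 100
   = 0.179528 * 100
   = 17.95 %

17.95 %


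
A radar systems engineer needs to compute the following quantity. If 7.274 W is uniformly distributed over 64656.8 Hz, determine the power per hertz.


Power spectral density:
PSD = P / BW
    = 7.274 / 64656.8
    = 0.0001125 W/Hz

0.0001125 W/Hz


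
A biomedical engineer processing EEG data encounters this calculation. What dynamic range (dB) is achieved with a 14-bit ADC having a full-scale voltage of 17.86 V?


Dynamic range from full-scale to LSB:
V_min = V_max / 2^bits = 17.86 / 2^14
DR = 20 * log10(V_max / V_min)
   = 20 * log10(2^14)
   = 20 * 14 * log10(2)
   = 84.29 dB

84.29 dB


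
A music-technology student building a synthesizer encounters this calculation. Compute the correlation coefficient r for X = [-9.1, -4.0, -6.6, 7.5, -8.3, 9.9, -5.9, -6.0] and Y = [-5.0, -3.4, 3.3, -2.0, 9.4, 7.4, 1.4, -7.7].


Pearson correlation coefficient (population):
r = cov(X,Y) / (std(X) * std(Y))
Mean X = -2.8125, Mean Y = 0.425
Cov(X,Y) = 8.132812
Std(X) = 6.828696, Std(Y) = 5.638872
r = 0.2112

0.2112


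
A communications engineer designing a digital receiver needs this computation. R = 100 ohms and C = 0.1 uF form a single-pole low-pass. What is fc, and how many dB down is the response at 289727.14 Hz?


Step 1 — cutoff frequency:
fc = 1 / (2*pi*R*C)
C = 0.1 uF = 1e-07 F
fc = 1 / (2*pi*100*1e-07)
   = 15915.494 Hz

Step 2 — magnitude at f = 289727.14 Hz:
|H(f)| = 1 / sqrt(1 + (f/fc)^2)
f/fc = 289727.14 / 15915.494 = 18.204093
|H| = 1 / sqrt(1 + 331.389002) = 0.05485
|H|_dB = 20*log10(0.05485) = -25.22 dB

fc = 15915.494 Hz; |H(289727.14 Hz)| = -25.22 dB


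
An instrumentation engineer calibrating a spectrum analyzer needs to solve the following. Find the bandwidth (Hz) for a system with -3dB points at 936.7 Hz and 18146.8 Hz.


Bandwidth is the difference of -3dB frequencies:
BW = f_high - f_low
   = 18146.8 - 936.7
   = 17210.1 Hz

17210.1 Hz


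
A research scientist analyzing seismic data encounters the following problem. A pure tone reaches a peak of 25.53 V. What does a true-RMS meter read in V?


RMS voltage for a sinusoidal waveform:
V_rms = V_peak / sqrt(2)
      = 25.53 / 1.414214
      = 18.052 V

18.052 V


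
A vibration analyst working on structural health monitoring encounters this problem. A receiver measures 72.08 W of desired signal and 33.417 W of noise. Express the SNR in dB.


SNR in decibels:
SNR = 10 * log10(Ps / Pn)
    = 10 * log10(72.08 / 33.417)
    = 10 * log10(2.157)
    = 10 * 0.3338
    = 3.34 dB

3.34 dB


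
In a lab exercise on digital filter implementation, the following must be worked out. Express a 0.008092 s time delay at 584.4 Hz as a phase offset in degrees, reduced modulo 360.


Phase shift from frequency and time delay:
phi = 360 * f * t_delay
    = 360 * 584.4 * 0.008092
    = 1702.43 degrees
    mod 360 = 262.43 degrees

262.43 degrees


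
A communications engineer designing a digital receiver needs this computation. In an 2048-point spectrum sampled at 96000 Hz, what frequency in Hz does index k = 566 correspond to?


Frequency of DFT bin k:
f_k = k * fs / N
    = 566 * 96000 / 2048
    = 54336000 / 2048
    = 26531.25 Hz

26531.25 Hz


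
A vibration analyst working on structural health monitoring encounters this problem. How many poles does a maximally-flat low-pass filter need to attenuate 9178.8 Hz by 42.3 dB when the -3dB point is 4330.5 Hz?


Butterworth filter order formula:
n = log10(10^(A/10) - 1) / (2 * log10(f_stop/f_pass))
10^(42.3/10) - 1 = 16981.4365
f_stop/f_pass = 9178.8 / 4330.5 = 2.1196
n = 6.4828 -> ceil = 7

7


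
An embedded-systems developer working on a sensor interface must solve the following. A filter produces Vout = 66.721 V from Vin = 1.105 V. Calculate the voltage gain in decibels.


Voltage gain in dB:
G = 20 * log10(Vout / Vin)
  = 20 * log10(66.721 / 1.105)
  = 20 * log10(60.380995)
  = 20 * 1.7809
  = 35.62 dB

35.62 dB


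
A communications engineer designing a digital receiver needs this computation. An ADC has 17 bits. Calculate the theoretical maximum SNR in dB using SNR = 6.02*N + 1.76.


Theoretical SNR for a full-scale sinusoid:
SNR = 6.02 * N + 1.76
    = 6.02 * 17 + 1.76
    = 102.34 + 1.76
    = 104.1 dB

104.1 dB


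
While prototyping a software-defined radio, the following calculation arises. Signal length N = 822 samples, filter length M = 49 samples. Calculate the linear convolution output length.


Linear convolution output length:
L = N + M - 1
  = 822 + 49 - 1
  = 870 samples

870


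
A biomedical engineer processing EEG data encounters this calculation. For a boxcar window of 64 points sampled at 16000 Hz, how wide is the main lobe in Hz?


Main lobe width for a rectangular window:
Width = 2 * fs / N
      = 2 * 16000 / 64
      = 32000 / 64
      = 500.0 Hz

500.0 Hz


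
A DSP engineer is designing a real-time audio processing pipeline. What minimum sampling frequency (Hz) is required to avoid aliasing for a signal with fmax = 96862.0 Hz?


The Nyquist rate is twice the maximum frequency component.
fs_min = 2 * fmax
      = 2 * 96862.0
      = 193724.0 Hz

193724.0


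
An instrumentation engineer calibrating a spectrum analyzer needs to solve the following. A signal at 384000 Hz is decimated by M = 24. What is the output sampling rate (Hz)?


Decimation reduces the sample rate:
fs_out = fs_in / M
       = 384000 / 24
       = 16000.0 Hz

16000.0 Hz


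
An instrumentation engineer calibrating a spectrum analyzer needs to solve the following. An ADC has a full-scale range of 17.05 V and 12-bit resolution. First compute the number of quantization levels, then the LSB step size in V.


Step 1 — number of quantization levels:
L = 2^N = 2^12 = 4096

Step 2 — LSB step size:
delta = Vfs / L
      = 17.05 / 4096
      = 0.0041626 V

Levels = 4096; step size = 0.0041626 V


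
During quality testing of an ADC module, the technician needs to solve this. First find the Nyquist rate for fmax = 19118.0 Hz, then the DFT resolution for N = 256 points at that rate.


Step 1 — Nyquist sampling rate:
fs = 2 * fmax = 2 * 19118.0 = 38236.0 Hz

Step 2 — DFT bin spacing:
df = fs / N = 38236.0 / 256 = 149.3594 Hz

149.3594 Hz


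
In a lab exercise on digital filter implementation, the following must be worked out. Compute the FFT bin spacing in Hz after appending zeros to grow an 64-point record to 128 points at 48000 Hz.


Frequency resolution after zero-padding:
N_padded = 64 * 2 = 128
df = fs / N_padded
   = 48000 / 128
   = 375.0 Hz

375.0 Hz


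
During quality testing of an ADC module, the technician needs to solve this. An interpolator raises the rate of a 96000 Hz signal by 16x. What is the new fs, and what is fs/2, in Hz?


Step 1 — output sample rate after interpolation by L:
fs_out = L * fs_in = 16 * 96000 = 1536000 Hz

Step 2 — Nyquist frequency of the output stream:
f_Nyq = fs_out / 2 = 1536000 / 2 = 768000.0 Hz

fs_out = 1536000 Hz; f_Nyquist = 768000.0 Hz


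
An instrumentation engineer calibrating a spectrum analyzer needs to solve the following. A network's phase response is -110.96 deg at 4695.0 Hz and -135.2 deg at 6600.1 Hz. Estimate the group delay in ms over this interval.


Group delay from phase difference:
tau = -d(phi)/d(omega)
d(phi) = -24.24 deg = -0.423068 rad
d(omega) = 2*pi*(6600.1 - 4695.0) = 11970.0963 rad/s
tau = -(-0.423068) / 11970.0963
    = 0.0353 ms

0.0353 ms


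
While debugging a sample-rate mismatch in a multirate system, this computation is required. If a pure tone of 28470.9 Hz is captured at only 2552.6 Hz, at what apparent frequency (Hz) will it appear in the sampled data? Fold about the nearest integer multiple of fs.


Compute the nearest integer multiple of fs to the signal:
n = round(28470.9 / 2552.6) = 11
f_alias = |28470.9 - 11 * 2552.6|
        = |28470.9 - 28078.6|
        = 392.3 Hz

392.3


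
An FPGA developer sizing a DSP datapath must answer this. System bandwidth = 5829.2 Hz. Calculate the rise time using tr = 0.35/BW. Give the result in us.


Rise time from bandwidth relationship:
tr = 0.35 / BW
   = 0.35 / 5829.2
   = 6.004254443e-05 s
   = 60.0425 us

60.0425 us


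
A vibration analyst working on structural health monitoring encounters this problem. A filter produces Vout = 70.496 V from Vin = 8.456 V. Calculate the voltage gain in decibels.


Voltage gain in dB:
G = 20 * log10(Vout / Vin)
  = 20 * log10(70.496 / 8.456)
  = 20 * log10(8.336802)
  = 20 * 0.921
  = 18.42 dB

18.42 dB


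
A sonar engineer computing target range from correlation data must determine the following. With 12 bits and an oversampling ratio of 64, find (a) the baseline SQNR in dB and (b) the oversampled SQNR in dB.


Step 1 — baseline SQNR at Nyquist:
SQNR_base = 6.02*N + 1.76
          = 6.02*12 + 1.76
          = 74.0 dB

Step 2 — oversampling processing gain:
G = 10*log10(OSR) = 10*log10(64) = 18.06 dB

Step 3 — total:
SQNR_total = 74.0 + 18.06 = 92.06 dB

Base SQNR = 74.0 dB; oversampled SQNR = 92.06 dB


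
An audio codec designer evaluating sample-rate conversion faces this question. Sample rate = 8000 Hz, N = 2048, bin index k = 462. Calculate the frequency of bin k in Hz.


Frequency of DFT bin k:
f_k = k * fs / N
    = 462 * 8000 / 2048
    = 3696000 / 2048
    = 1804.688 Hz

1804.688 Hz


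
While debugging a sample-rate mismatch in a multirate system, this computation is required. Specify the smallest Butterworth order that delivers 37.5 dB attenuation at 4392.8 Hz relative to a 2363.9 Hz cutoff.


Butterworth filter order formula:
n = log10(10^(A/10) - 1) / (2 * log10(f_stop/f_pass))
10^(37.5/10) - 1 = 5622.4133
f_stop/f_pass = 4392.8 / 2363.9 = 1.8583
n = 6.9672 -> ceil = 7

7


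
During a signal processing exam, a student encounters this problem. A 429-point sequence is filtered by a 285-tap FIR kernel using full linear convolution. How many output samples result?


Linear convolution output length:
L = N + M - 1
  = 429 + 285 - 1
  = 713 samples

713


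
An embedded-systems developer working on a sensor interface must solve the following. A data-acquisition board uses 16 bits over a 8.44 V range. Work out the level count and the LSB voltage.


Step 1 — number of quantization levels:
L = 2^N = 2^16 = 65536

Step 2 — LSB step size:
delta = Vfs / L
      = 8.44 / 65536
      = 0.00012878 V

Levels = 65536; step size = 0.00012878 V


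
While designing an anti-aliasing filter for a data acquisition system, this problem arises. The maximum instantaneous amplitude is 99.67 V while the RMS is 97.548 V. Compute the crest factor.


Crest factor is the ratio of peak to RMS:
CF = V_peak / V_rms
   = 99.67 / 97.548
   = 1.0218

1.0218


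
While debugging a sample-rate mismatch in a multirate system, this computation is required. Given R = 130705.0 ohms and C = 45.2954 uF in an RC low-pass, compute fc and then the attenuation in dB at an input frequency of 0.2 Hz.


Step 1 — cutoff frequency:
fc = 1 / (2*pi*R*C)
C = 45.2954 uF = 4.52954e-05 F
fc = 1 / (2*pi*130705.0*4.52954e-05)
   = 0.0268828 Hz

Step 2 — magnitude at f = 0.2 Hz:
|H(f)| = 1 / sqrt(1 + (f/fc)^2)
f/fc = 0.2 / 0.0268828 = 7.439701
|H| = 1 / sqrt(1 + 55.349151) = 0.133216
|H|_dB = 20*log10(0.133216) = -17.51 dB

fc = 0.0268828 Hz; |H(0.2 Hz)| = -17.51 dB


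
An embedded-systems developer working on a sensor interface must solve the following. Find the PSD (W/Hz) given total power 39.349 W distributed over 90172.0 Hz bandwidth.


Power spectral density:
PSD = P / BW
    = 39.349 / 90172.0
    = 0.00043638 W/Hz

0.00043638 W/Hz


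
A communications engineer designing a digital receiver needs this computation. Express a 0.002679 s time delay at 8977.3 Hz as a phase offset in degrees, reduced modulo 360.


Phase shift from frequency and time delay:
phi = 360 * f * t_delay
    = 360 * 8977.3 * 0.002679
    = 8658.07 degrees
    mod 360 = 18.07 degrees

18.07 degrees


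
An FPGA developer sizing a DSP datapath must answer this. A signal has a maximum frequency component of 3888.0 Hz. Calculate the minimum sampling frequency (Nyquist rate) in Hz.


The Nyquist rate is twice the maximum frequency component.
fs_min = 2 * fmax
      = 2 * 3888.0
      = 7776.0 Hz

7776.0


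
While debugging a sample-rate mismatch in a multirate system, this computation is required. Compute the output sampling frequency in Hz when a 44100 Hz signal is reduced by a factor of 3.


Decimation reduces the sample rate:
fs_out = fs_in / M
       = 44100 / 3
       = 14700.0 Hz

14700.0 Hz


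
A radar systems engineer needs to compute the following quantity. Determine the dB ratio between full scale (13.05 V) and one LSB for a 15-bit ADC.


Dynamic range from full-scale to LSB:
V_min = V_max / 2^bits = 13.05 / 2^15
DR = 20 * log10(V_max / V_min)
   = 20 * log10(2^15)
   = 20 * 15 * log10(2)
   = 90.31 dB

90.31 dB


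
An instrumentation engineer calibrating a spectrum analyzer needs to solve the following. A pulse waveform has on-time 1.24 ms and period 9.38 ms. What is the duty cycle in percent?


Duty cycle as a percentage:
DC = (t_on / T) * 100
   = (1.24 / 9.38) * 100
   = 0.132196 * 100
   = 13.22 %

13.22 %


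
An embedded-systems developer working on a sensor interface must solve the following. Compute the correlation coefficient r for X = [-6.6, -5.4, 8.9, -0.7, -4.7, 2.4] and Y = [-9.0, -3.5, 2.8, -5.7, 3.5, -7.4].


Pearson correlation coefficient (population):
r = cov(X,Y) / (std(X) * std(Y))
Mean X = -1.0167, Mean Y = -3.2167
Cov(X,Y) = 8.896389
Std(X) = 5.386222, Std(Y) = 4.804656
r = 0.3438

0.3438


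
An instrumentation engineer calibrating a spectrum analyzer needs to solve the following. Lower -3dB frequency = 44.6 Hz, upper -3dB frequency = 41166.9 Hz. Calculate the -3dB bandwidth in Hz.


Bandwidth is the difference of -3dB frequencies:
BW = f_high - f_low
   = 41166.9 - 44.6
   = 41122.3 Hz

41122.3 Hz


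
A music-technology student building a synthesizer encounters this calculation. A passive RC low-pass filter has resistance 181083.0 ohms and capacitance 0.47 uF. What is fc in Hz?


Cutoff frequency of a first-order RC filter:
fc = 1 / (2 * pi * R * C)
C = 0.47 uF = 4.7e-07 F
fc = 1 / (2 * pi * 181083.0 * 4.7e-07)
   = 1 / 0.5347556811406
   = 1.870013 Hz

1.870013 Hz


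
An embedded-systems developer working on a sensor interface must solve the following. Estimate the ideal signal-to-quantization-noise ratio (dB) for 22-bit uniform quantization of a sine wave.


Theoretical SNR for a full-scale sinusoid:
SNR = 6.02 * N + 1.76
    = 6.02 * 22 + 1.76
    = 132.44 + 1.76
    = 134.2 dB

134.2 dB


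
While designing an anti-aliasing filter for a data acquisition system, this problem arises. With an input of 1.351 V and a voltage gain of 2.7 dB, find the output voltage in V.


Output voltage from dB gain:
V_out = V_in * 10^(gain_dB / 20)
      = 1.351 * 10^(2.7 / 20)
      = 1.351 * 1.364583
      = 1.8436 V

1.8436 V


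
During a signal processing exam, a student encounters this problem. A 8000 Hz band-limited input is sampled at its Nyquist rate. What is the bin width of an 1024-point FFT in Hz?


Step 1 — Nyquist sampling rate:
fs = 2 * fmax = 2 * 8000 = 16000 Hz

Step 2 — DFT bin spacing:
df = fs / N = 16000 / 1024 = 15.625 Hz

15.625 Hz


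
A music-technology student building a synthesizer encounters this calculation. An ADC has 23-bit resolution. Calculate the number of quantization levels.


Number of quantization levels = 2^N
= 2^23
= 8388608

8388608


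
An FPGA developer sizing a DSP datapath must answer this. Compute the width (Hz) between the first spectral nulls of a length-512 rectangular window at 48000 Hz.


Main lobe width for a rectangular window:
Width = 2 * fs / N
      = 2 * 48000 / 512
      = 96000 / 512
      = 187.5 Hz

187.5 Hz


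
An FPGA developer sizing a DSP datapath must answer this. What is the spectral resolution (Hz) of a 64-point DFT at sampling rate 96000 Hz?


DFT frequency resolution:
df = fs / N
   = 96000 / 64
   = 1500.0 Hz

1500.0 Hz


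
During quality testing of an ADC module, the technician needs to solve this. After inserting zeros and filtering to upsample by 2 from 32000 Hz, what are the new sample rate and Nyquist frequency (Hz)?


Step 1 — output sample rate after interpolation by L:
fs_out = L * fs_in = 2 * 32000 = 64000 Hz

Step 2 — Nyquist frequency of the output stream:
f_Nyq = fs_out / 2 = 64000 / 2 = 32000.0 Hz

fs_out = 64000 Hz; f_Nyquist = 32000.0 Hz


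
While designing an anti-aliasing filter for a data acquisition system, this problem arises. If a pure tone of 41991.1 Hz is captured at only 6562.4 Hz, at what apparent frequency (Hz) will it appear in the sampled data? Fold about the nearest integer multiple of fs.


Compute the nearest integer multiple of fs to the signal:
n = round(41991.1 / 6562.4) = 6
f_alias = |41991.1 - 6 * 6562.4|
        = |41991.1 - 39374.4|
        = 2616.7 Hz

2616.7


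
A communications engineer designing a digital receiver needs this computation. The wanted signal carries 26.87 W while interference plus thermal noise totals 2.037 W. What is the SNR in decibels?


SNR in decibels:
SNR = 10 * log10(Ps / Pn)
    = 10 * log10(26.87 / 2.037)
    = 10 * log10(13.191)
    = 10 * 1.1203
    = 11.2 dB

11.2 dB


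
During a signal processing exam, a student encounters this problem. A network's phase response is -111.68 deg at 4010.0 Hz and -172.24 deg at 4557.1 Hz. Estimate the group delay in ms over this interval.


Group delay from phase difference:
tau = -d(phi)/d(omega)
d(phi) = -60.56 deg = -1.056971 rad
d(omega) = 2*pi*(4557.1 - 4010.0) = 3437.5307 rad/s
tau = -(-1.056971) / 3437.5307
    = 0.3075 ms

0.3075 ms


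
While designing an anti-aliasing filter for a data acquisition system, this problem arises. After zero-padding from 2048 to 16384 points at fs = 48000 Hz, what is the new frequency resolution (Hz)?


Frequency resolution after zero-padding:
N_padded = 2048 * 8 = 16384
df = fs / N_padded
   = 48000 / 16384
   = 2.9297 Hz

2.9297 Hz


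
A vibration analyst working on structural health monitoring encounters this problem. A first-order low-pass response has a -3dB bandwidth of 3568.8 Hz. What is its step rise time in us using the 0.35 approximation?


Rise time from bandwidth relationship:
tr = 0.35 / BW
   = 0.35 / 3568.8
   = 9.807218113e-05 s
   = 98.0722 us

98.0722 us


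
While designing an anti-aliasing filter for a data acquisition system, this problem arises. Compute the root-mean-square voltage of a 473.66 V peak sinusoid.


RMS voltage for a sinusoidal waveform:
V_rms = V_peak / sqrt(2)
      = 473.66 / 1.414214
      = 334.928 V

334.928 V


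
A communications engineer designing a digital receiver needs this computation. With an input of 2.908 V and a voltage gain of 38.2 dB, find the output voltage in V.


Output voltage from dB gain:
V_out = V_in * 10^(gain_dB / 20)
      = 2.908 * 10^(38.2 / 20)
      = 2.908 * 81.283052
      = 236.3711 V

236.3711 V


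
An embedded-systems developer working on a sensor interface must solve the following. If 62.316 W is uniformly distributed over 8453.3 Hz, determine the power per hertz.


Power spectral density:
PSD = P / BW
    = 62.316 / 8453.3
    = 0.0073718 W/Hz

0.0073718 W/Hz


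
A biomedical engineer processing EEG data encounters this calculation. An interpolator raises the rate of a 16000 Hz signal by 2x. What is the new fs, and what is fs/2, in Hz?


Step 1 — output sample rate after interpolation by L:
fs_out = L * fs_in = 2 * 16000 = 32000 Hz

Step 2 — Nyquist frequency of the output stream:
f_Nyq = fs_out / 2 = 32000 / 2 = 16000.0 Hz

fs_out = 32000 Hz; f_Nyquist = 16000.0 Hz


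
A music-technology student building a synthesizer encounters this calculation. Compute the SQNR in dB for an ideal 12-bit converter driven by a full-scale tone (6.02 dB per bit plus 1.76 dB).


Theoretical SNR for a full-scale sinusoid:
SNR = 6.02 * N + 1.76
    = 6.02 * 12 + 1.76
    = 72.24 + 1.76
    = 74.0 dB

74.0 dB


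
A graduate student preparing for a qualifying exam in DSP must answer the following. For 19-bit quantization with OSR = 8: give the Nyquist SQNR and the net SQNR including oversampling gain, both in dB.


Step 1 — baseline SQNR at Nyquist:
SQNR_base = 6.02*N + 1.76
          = 6.02*19 + 1.76
          = 116.14 dB

Step 2 — oversampling processing gain:
G = 10*log10(OSR) = 10*log10(8) = 9.03 dB

Step 3 — total:
SQNR_total = 116.14 + 9.03 = 125.17 dB

Base SQNR = 116.14 dB; oversampled SQNR = 125.17 dB


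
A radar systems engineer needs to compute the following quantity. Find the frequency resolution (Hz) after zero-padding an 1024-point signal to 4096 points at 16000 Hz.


Frequency resolution after zero-padding:
N_padded = 1024 * 4 = 4096
df = fs / N_padded
   = 16000 / 4096
   = 3.9062 Hz

3.9062 Hz


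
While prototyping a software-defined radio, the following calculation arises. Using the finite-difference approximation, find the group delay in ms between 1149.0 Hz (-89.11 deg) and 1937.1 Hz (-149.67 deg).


Group delay from phase difference:
tau = -d(phi)/d(omega)
d(phi) = -60.56 deg = -1.056971 rad
d(omega) = 2*pi*(1937.1 - 1149.0) = 4951.7783 rad/s
tau = -(-1.056971) / 4951.7783
    = 0.2135 ms

0.2135 ms


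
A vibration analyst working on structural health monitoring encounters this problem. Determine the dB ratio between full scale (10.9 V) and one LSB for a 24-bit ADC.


Dynamic range from full-scale to LSB:
V_min = V_max / 2^bits = 10.9 / 2^24
DR = 20 * log10(V_max / V_min)
   = 20 * log10(2^24)
   = 20 * 24 * log10(2)
   = 144.49 dB

144.49 dB


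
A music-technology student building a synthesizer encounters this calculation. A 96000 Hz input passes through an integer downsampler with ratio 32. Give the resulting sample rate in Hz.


Decimation reduces the sample rate:
fs_out = fs_in / M
       = 96000 / 32
       = 3000.0 Hz

3000.0 Hz


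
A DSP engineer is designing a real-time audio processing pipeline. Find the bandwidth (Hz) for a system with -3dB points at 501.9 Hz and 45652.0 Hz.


Bandwidth is the difference of -3dB frequencies:
BW = f_high - f_low
   = 45652.0 - 501.9
   = 45150.1 Hz

45150.1 Hz


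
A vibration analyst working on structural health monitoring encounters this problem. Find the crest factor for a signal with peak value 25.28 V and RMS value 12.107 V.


Crest factor is the ratio of peak to RMS:
CF = V_peak / V_rms
   = 25.28 / 12.107
   = 2.088

2.088


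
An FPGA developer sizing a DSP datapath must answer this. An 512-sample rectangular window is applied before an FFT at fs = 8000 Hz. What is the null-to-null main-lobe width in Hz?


Main lobe width for a rectangular window:
Width = 2 * fs / N
      = 2 * 8000 / 512
      = 16000 / 512
      = 31.25 Hz

31.25 Hz


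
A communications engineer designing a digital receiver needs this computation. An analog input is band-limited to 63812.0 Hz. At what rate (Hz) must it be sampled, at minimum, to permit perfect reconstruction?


The Nyquist rate is twice the maximum frequency component.
fs_min = 2 * fmax
      = 2 * 63812.0
      = 127624.0 Hz

127624.0


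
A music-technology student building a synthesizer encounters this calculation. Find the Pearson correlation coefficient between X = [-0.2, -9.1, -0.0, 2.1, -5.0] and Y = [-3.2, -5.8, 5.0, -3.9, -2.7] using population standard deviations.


Pearson correlation coefficient (population):
r = cov(X,Y) / (std(X) * std(Y))
Mean X = -2.44, Mean Y = -2.12
Cov(X,Y) = 6.5732
Std(X) = 4.061822, Std(Y) = 3.712358
r = 0.4359

0.4359


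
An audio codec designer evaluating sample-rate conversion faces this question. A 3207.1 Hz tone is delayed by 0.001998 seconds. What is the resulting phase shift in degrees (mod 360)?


Phase shift from frequency and time delay:
phi = 360 * f * t_delay
    = 360 * 3207.1 * 0.001998
    = 2306.8 degrees
    mod 360 = 146.8 degrees

146.8 degrees


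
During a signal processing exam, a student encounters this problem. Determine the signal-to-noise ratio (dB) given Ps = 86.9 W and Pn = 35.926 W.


SNR in decibels:
SNR = 10 * log10(Ps / Pn)
    = 10 * log10(86.9 / 35.926)
    = 10 * log10(2.4189)
    = 10 * 0.3836
    = 3.84 dB

3.84 dB


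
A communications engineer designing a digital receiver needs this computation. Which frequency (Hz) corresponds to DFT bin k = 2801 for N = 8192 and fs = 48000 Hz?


Frequency of DFT bin k:
f_k = k * fs / N
    = 2801 * 48000 / 8192
    = 134448000 / 8192
    = 16412.109 Hz

16412.109 Hz


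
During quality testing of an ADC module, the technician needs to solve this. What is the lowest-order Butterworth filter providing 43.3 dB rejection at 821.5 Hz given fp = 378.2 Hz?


Butterworth filter order formula:
n = log10(10^(A/10) - 1) / (2 * log10(f_stop/f_pass))
10^(43.3/10) - 1 = 21378.6209
f_stop/f_pass = 821.5 / 378.2 = 2.1721
n = 6.4265 -> ceil = 7

7


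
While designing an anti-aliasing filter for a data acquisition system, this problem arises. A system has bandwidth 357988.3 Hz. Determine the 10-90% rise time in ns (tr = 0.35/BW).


Rise time from bandwidth relationship:
tr = 0.35 / BW
   = 0.35 / 357988.3
   = 9.776855836e-07 s
   = 977.6856 ns

977.6856 ns


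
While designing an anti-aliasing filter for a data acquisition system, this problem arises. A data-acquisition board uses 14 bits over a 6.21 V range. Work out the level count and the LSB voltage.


Step 1 — number of quantization levels:
L = 2^N = 2^14 = 16384

Step 2 — LSB step size:
delta = Vfs / L
      = 6.21 / 16384
      = 0.00037903 V

Levels = 16384; step size = 0.00037903 V


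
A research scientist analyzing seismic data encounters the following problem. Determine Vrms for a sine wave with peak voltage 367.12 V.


RMS voltage for a sinusoidal waveform:
V_rms = V_peak / sqrt(2)
      = 367.12 / 1.414214
      = 259.593 V

259.593 V


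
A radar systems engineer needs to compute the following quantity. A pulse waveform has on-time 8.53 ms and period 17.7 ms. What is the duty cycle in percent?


Duty cycle as a percentage:
DC = (t_on / T) * 100
   = (8.53 / 17.7) * 100
   = 0.481921 * 100
   = 48.19 %

48.19 %


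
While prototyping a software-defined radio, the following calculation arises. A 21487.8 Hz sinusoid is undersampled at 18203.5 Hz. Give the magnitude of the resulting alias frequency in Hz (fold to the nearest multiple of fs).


Compute the nearest integer multiple of fs to the signal:
n = round(21487.8 / 18203.5) = 1
f_alias = |21487.8 - 1 * 18203.5|
        = |21487.8 - 18203.5|
        = 3284.3 Hz

3284.3


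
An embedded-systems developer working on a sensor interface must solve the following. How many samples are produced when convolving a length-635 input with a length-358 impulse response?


Linear convolution output length:
L = N + M - 1
  = 635 + 358 - 1
  = 992 samples

992


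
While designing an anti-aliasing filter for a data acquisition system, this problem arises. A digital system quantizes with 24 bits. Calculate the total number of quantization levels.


Number of quantization levels = 2^N
= 2^24
= 16777216

16777216


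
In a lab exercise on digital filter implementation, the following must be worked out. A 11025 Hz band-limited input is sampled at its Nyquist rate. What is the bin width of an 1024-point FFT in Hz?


Step 1 — Nyquist sampling rate:
fs = 2 * fmax = 2 * 11025 = 22050 Hz

Step 2 — DFT bin spacing:
df = fs / N = 22050 / 1024 = 21.5332 Hz

21.5332 Hz


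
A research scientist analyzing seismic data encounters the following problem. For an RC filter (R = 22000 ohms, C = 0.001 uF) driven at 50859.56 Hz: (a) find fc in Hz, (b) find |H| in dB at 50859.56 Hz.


Step 1 — cutoff frequency:
fc = 1 / (2*pi*R*C)
C = 0.001 uF = 1e-09 F
fc = 1 / (2*pi*22000*1e-09)
   = 7234.316 Hz

Step 2 — magnitude at f = 50859.56 Hz:
|H(f)| = 1 / sqrt(1 + (f/fc)^2)
f/fc = 50859.56 / 7234.316 = 7.03032
|H| = 1 / sqrt(1 + 49.425399) = 0.1408236
|H|_dB = 20*log10(0.1408236) = -17.03 dB

fc = 7234.316 Hz; |H(50859.56 Hz)| = -17.03 dB


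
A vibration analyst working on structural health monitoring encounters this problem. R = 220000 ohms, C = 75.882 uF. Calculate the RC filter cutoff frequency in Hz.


Cutoff frequency of a first-order RC filter:
fc = 1 / (2 * pi * R * C)
C = 75.882 uF = 7.5882e-05 F
fc = 1 / (2 * pi * 220000 * 7.5882e-05)
   = 1 / 104.89174684547
   = 0.009534 Hz

0.009534 Hz


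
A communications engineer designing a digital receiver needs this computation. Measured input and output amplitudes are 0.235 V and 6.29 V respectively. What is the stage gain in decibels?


Voltage gain in dB:
G = 20 * log10(Vout / Vin)
  = 20 * log10(6.29 / 0.235)
  = 20 * log10(26.765957)
  = 20 * 1.427583
  = 28.55 dB

28.55 dB


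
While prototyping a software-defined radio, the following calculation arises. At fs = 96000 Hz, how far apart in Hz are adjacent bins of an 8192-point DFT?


DFT frequency resolution:
df = fs / N
   = 96000 / 8192
   = 11.7188 Hz

11.7188 Hz


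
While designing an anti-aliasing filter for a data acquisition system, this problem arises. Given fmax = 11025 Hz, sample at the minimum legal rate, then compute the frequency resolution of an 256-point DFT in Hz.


Step 1 — Nyquist sampling rate:
fs = 2 * fmax = 2 * 11025 = 22050 Hz

Step 2 — DFT bin spacing:
df = fs / N = 22050 / 256 = 86.1328 Hz

86.1328 Hz


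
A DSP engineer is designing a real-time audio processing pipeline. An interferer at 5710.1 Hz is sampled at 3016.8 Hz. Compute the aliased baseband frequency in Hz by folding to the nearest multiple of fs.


Compute the nearest integer multiple of fs to the signal:
n = round(5710.1 / 3016.8) = 2
f_alias = |5710.1 - 2 * 3016.8|
        = |5710.1 - 6033.6|
        = 323.5 Hz

323.5


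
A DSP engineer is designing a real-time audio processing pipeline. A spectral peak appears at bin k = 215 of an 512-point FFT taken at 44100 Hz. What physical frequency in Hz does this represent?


Frequency of DFT bin k:
f_k = k * fs / N
    = 215 * 44100 / 512
    = 9481500 / 512
    = 18518.555 Hz

18518.555 Hz


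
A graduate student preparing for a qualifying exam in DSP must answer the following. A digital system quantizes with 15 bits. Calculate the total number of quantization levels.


Number of quantization levels = 2^N
= 2^15
= 32768

32768


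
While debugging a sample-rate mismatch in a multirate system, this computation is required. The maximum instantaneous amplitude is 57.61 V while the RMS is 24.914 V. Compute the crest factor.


Crest factor is the ratio of peak to RMS:
CF = V_peak / V_rms
   = 57.61 / 24.914
   = 2.3124

2.3124


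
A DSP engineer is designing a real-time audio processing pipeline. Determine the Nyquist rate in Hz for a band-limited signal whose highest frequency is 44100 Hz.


The Nyquist rate is twice the maximum frequency component.
fs_min = 2 * fmax
      = 2 * 44100
      = 88200 Hz

88200


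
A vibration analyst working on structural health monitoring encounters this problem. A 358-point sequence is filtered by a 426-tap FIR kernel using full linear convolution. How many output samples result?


Linear convolution output length:
L = N + M - 1
  = 358 + 426 - 1
  = 783 samples

783


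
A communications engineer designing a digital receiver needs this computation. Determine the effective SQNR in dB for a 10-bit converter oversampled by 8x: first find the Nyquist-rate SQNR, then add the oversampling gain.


Step 1 — baseline SQNR at Nyquist:
SQNR_base = 6.02*N + 1.76
          = 6.02*10 + 1.76
          = 61.96 dB

Step 2 — oversampling processing gain:
G = 10*log10(OSR) = 10*log10(8) = 9.03 dB

Step 3 — total:
SQNR_total = 61.96 + 9.03 = 70.99 dB

Base SQNR = 61.96 dB; oversampled SQNR = 70.99 dB


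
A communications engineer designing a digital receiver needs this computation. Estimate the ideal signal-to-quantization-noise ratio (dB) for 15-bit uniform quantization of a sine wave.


Theoretical SNR for a full-scale sinusoid:
SNR = 6.02 * N + 1.76
    = 6.02 * 15 + 1.76
    = 90.3 + 1.76
    = 92.06 dB

92.06 dB


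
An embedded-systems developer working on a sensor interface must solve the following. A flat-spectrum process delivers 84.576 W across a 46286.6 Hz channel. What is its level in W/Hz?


Power spectral density:
PSD = P / BW
    = 84.576 / 46286.6
    = 0.00182722 W/Hz

0.00182722 W/Hz


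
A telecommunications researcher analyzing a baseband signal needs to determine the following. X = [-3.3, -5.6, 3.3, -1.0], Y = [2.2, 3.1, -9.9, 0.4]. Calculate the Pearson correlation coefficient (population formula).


Pearson correlation coefficient (population):
r = cov(X,Y) / (std(X) * std(Y))
Mean X = -1.65, Mean Y = -1.05
Cov(X,Y) = -16.155
Std(X) = 3.288237, Std(Y) = 5.201202
r = -0.9446

-0.9446


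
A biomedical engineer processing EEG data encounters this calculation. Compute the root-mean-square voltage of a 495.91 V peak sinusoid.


RMS voltage for a sinusoidal waveform:
V_rms = V_peak / sqrt(2)
      = 495.91 / 1.414214
      = 350.661 V

350.661 V


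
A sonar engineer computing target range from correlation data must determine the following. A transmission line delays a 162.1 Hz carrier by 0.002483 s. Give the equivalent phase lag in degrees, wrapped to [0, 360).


Phase shift from frequency and time delay:
phi = 360 * f * t_delay
    = 360 * 162.1 * 0.002483
    = 144.9 degrees
    mod 360 = 144.9 degrees

144.9 degrees


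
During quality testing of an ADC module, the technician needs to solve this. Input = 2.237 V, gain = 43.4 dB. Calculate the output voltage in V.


Output voltage from dB gain:
V_out = V_in * 10^(gain_dB / 20)
      = 2.237 * 10^(43.4 / 20)
      = 2.237 * 147.910839
      = 330.8765 V

330.8765 V


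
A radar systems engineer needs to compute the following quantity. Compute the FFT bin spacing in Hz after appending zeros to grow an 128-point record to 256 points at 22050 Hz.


Frequency resolution after zero-padding:
N_padded = 128 * 2 = 256
df = fs / N_padded
   = 22050 / 256
   = 86.1328 Hz

86.1328 Hz


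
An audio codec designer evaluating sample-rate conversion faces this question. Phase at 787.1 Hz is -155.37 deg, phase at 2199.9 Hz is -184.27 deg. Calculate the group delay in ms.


Group delay from phase difference:
tau = -d(phi)/d(omega)
d(phi) = -28.9 deg = -0.5044 rad
d(omega) = 2*pi*(2199.9 - 787.1) = 8876.8842 rad/s
tau = -(-0.5044) / 8876.8842
    = 0.0568 ms

0.0568 ms


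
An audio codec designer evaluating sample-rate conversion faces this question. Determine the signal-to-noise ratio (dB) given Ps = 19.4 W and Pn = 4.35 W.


SNR in decibels:
SNR = 10 * log10(Ps / Pn)
    = 10 * log10(19.4 / 4.35)
    = 10 * log10(4.4598)
    = 10 * 0.6493
    = 6.49 dB

6.49 dB


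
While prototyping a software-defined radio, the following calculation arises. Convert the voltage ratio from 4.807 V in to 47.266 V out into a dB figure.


Voltage gain in dB:
G = 20 * log10(Vout / Vin)
  = 20 * log10(47.266 / 4.807)
  = 20 * log10(9.832744)
  = 20 * 0.992675
  = 19.85 dB

19.85 dB


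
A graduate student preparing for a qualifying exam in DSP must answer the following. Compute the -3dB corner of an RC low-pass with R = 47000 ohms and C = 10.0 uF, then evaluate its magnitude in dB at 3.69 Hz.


Step 1 — cutoff frequency:
fc = 1 / (2*pi*R*C)
C = 10.0 uF = 1e-05 F
fc = 1 / (2*pi*47000*1e-05)
   = 0.338628 Hz

Step 2 — magnitude at f = 3.69 Hz:
|H(f)| = 1 / sqrt(1 + (f/fc)^2)
f/fc = 3.69 / 0.338628 = 10.896913
|H| = 1 / sqrt(1 + 118.742713) = 0.0913851
|H|_dB = 20*log10(0.0913851) = -20.78 dB

fc = 0.338628 Hz; |H(3.69 Hz)| = -20.78 dB


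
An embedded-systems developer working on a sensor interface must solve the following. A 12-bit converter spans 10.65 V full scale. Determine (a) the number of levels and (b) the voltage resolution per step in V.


Step 1 — number of quantization levels:
L = 2^N = 2^12 = 4096

Step 2 — LSB step size:
delta = Vfs / L
      = 10.65 / 4096
      = 0.0026001 V

Levels = 4096; step size = 0.0026001 V


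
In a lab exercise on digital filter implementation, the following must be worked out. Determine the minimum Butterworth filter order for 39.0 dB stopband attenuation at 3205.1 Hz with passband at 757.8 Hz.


Butterworth filter order formula:
n = log10(10^(A/10) - 1) / (2 * log10(f_stop/f_pass))
10^(39.0/10) - 1 = 7942.2823
f_stop/f_pass = 3205.1 / 757.8 = 4.2295
n = 3.1135 -> ceil = 4

4


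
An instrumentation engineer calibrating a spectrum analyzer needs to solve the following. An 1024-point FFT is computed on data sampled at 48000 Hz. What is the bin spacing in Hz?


DFT frequency resolution:
df = fs / N
   = 48000 / 1024
   = 46.875 Hz

46.875 Hz


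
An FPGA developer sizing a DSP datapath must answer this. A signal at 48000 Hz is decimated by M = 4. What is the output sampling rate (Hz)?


Decimation reduces the sample rate:
fs_out = fs_in / M
       = 48000 / 4
       = 12000.0 Hz

12000.0 Hz


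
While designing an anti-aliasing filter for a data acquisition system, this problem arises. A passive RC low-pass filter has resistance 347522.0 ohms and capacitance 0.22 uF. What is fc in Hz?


Cutoff frequency of a first-order RC filter:
fc = 1 / (2 * pi * R * C)
C = 0.22 uF = 2.2e-07 F
fc = 1 / (2 * pi * 347522.0 * 2.2e-07)
   = 1 / 0.48037992735077
   = 2.081686 Hz

2.081686 Hz


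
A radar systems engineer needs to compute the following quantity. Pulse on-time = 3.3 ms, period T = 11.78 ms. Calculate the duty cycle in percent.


Duty cycle as a percentage:
DC = (t_on / T) * 100
   = (3.3 / 11.78) * 100
   = 0.280136 * 100
   = 28.01 %

28.01 %
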